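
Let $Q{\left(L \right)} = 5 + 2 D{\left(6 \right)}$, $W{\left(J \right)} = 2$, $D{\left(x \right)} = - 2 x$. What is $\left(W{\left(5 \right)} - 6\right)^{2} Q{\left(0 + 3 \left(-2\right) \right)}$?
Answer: $-304$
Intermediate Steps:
$Q{\left(L \right)} = -19$ ($Q{\left(L \right)} = 5 + 2 \left(\left(-2\right) 6\right) = 5 + 2 \left(-12\right) = 5 - 24 = -19$)
$\left(W{\left(5 \right)} - 6\right)^{2} Q{\left(0 + 3 \left(-2\right) \right)} = \left(2 - 6\right)^{2} \left(-19\right) = \left(-4\right)^{2} \left(-19\right) = 16 \left(-19\right) = -304$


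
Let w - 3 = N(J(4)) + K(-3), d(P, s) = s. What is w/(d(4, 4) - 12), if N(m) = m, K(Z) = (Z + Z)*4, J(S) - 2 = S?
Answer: 15/8 ≈ 1.8750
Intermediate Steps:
J(S) = 2 + S
K(Z) = 8*Z (K(Z) = (2*Z)*4 = 8*Z)
w = -15 (w = 3 + ((2 + 4) + 8*(-3)) = 3 + (6 - 24) = 3 - 18 = -15)
w/(d(4, 4) - 12) = -15/(4 - 12) = -15/(-8) = -⅛*(-15) = 15/8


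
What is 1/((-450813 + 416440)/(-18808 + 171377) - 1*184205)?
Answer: -152569/28104007018 ≈ -5.4287e-6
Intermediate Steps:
1/((-450813 + 416440)/(-18808 + 171377) - 1*184205) = 1/(-34373/152569 - 184205) = 1/(-28104007018/152569) = -152569/28104007018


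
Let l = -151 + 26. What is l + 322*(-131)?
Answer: -42307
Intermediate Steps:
l = -125
l + 322*(-131) = -125 + 322*(-131) = -125 - 42182 = -42307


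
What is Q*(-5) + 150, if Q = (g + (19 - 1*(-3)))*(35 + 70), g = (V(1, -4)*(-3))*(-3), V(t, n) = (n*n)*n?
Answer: 291000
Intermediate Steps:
V(t, n) = n**3 (V(t, n) = n**2*n = n**3)
g = -576 (g = ((-4)**3*(-3))*(-3) = -64*(-3)*(-3) = 192*(-3) = -576)
Q = -58170 (Q = (-576 + (19 - 1*(-3)))*(35 + 70) = (-576 + (19 + 3))*105 = (-576 + 22)*105 = -554*105 = -58170)
Q*(-5) + 150 = -58170*(-5) + 150 = 290850 + 150 = 291000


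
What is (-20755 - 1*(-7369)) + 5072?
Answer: -8314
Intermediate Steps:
(-20755 - 1*(-7369)) + 5072 = (-20755 + 7369) + 5072 = -13386 + 5072 = -8314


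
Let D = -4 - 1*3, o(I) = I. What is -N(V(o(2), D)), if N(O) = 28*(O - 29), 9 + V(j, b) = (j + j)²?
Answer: 616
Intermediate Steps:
D = -7 (D = -4 - 3 = -7)
V(j, b) = -9 + 4*j² (V(j, b) = -9 + (j + j)² = -9 + (2*j)² = -9 + 4*j²)
N(O) = -812 + 28*O (N(O) = 28*(-29 + O) = -812 + 28*O)
-N(V(o(2), D)) = -(-812 + 28*(-9 + 4*2²)) = -(-812 + 28*(-9 + 4*4)) = -(-812 + 28*(-9 + 16)) = -(-812 + 28*7) = -(-812 + 196) = -1*(-616) = 616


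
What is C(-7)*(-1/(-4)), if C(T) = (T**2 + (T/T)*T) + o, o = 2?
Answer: 11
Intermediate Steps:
C(T) = 2 + T + T**2 (C(T) = (T**2 + (T/T)*T) + 2 = (T**2 + 1*T) + 2 = (T**2 + T) + 2 = (T + T**2) + 2 = 2 + T + T**2)
C(-7)*(-1/(-4)) = (2 - 7 + (-7)**2)*(-1/(-4)) = (2 - 7 + 49)*(-1*(-1/4)) = 44*(1/4) = 11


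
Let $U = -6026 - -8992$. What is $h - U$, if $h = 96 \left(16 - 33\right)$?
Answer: $-4598$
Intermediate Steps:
$U = 2966$ ($U = -6026 + 8992 = 2966$)
$h = -1632$ ($h = 96 \left(-17\right) = -1632$)
$h - U = -1632 - 2966 = -4598$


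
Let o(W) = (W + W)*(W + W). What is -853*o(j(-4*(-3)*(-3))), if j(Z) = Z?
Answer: -4421952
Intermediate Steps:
o(W) = 4*W² (o(W) = (2*W)*(2*W) = 4*W²)
-853*o(j(-4*(-3)*(-3))) = -3412*(-4*(-3)*(-3))² = -3412*(12*(-3))² = -3412*(-36)² = -3412*1296 = -853*5184 = -4421952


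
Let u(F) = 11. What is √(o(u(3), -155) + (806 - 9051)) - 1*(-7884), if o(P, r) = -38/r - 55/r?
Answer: 7884 + I*√206110/5 ≈ 7884.0 + 90.799*I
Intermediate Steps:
o(P, r) = -93/r
√(o(u(3), -155) + (806 - 9051)) - 1*(-7884) = √(-93/(-155) + (806 - 9051)) - 1*(-7884) = √(-93*(-1/155) - 8245) + 7884 = √(⅗ - 8245) + 7884 = √(-41222/5) + 7884 = I*√206110/5 + 7884 = 7884 + I*√206110/5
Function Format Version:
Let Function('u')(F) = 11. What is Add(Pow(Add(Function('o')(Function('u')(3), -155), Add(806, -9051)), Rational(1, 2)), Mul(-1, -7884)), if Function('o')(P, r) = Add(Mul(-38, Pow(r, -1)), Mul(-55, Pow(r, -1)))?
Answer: Add(7884, Mul(Rational(1, 5), I, Pow(206110, Rational(1, 2)))) ≈ Add(7884.0, Mul(90.799, I))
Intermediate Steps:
Function('o')(P, r) = Mul(-93, Pow(r, -1))
Add(Pow(Add(Function('o')(Function('u')(3), -155), Add(806, -9051)), Rational(1, 2)), Mul(-1, -7884)) = Add(Pow(Add(Mul(-93, Pow(-155, -1)), Add(806, -9051)), Rational(1, 2)), Mul(-1, -7884)) = Add(Pow(Add(Mul(-93, Rational(-1, 155)), -8245), Rational(1, 2)), 7884) = Add(Pow(Add(Rational(3, 5), -8245), Rational(1, 2)), 7884) = Add(Pow(Rational(-41222, 5), Rational(1, 2)), 7884) = Add(Mul(Rational(1, 5), I, Pow(206110, Rational(1, 2))), 7884) = Add(7884, Mul(Rational(1, 5), I, Pow(206110, Rational(1, 2))))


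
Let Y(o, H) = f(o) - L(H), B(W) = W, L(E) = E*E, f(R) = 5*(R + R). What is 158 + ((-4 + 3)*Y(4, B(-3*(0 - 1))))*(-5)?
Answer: 313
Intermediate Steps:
f(R) = 10*R (f(R) = 5*(2*R) = 10*R)
L(E) = E²
Y(o, H) = -H² + 10*o (Y(o, H) = 10*o - H² = -H² + 10*o)
158 + ((-4 + 3)*Y(4, B(-3*(0 - 1))))*(-5) = 158 + ((-4 + 3)*(-(-3*(0 - 1))² + 10*4))*(-5) = 158 - (-(-3*(-1))² + 40)*(-5) = 158 - (-1*3² + 40)*(-5) = 158 - (-1*9 + 40)*(-5) = 158 - (-9 + 40)*(-5) = 158 - 1*31*(-5) = 158 - 31*(-5) = 158 + 155 = 313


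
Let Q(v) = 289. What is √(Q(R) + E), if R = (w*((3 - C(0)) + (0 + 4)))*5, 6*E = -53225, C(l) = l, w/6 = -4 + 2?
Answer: I*√308946/6 ≈ 92.638*I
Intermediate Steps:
w = -12 (w = 6*(-4 + 2) = 6*(-2) = -12)
E = -53225/6 (E = (⅙)*(-53225) = -53225/6 ≈ -8870.8)
R = -420 (R = -12*((3 - 1*0) + (0 + 4))*5 = -12*((3 + 0) + 4)*5 = -12*(3 + 4)*5 = -12*7*5 = -84*5 = -420)
√(Q(R) + E) = √(289 - 53225/6) = √(-51491/6) = I*√308946/6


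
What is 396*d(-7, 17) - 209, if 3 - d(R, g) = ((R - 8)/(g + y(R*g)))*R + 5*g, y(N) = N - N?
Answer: -597157/17 ≈ -35127.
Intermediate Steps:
y(N) = 0
d(R, g) = 3 - 5*g - R*(-8 + R)/g (d(R, g) = 3 - (((R - 8)/(g + 0))*R + 5*g) = 3 - (((-8 + R)/g)*R + 5*g) = 3 - (R*(-8 + R)/g + 5*g) = 3 - (5*g + R*(-8 + R)/g) = 3 + (-5*g - R*(-8 + R)/g) = 3 - 5*g - R*(-8 + R)/g)
396*d(-7, 17) - 209 = 396*(3 - 5*17 - 1*(-7)²/17 + 8*(-7)/17) - 209 = 396*(3 - 85 - 1*49*1/17 + 8*(-7)*(1/17)) - 209 = 396*(3 - 85 - 49/17 - 56/17) - 209 = 396*(-1499/17) - 209 = -593604/17 - 209 = -597157/17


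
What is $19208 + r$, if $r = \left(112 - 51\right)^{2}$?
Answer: $22929$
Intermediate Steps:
$r = 3721$ ($r = 61^{2} = 3721$)
$19208 + r = 19208 + 3721 = 22929$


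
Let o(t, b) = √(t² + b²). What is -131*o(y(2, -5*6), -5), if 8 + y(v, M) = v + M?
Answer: -131*√1321 ≈ -4761.3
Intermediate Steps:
y(v, M) = -8 + M + v (y(v, M) = -8 + (v + M) = -8 + (M + v) = -8 + M + v)
o(t, b) = √(b² + t²)
-131*o(y(2, -5*6), -5) = -131*√((-5)² + (-8 - 5*6 + 2)²) = -131*√(25 + (-8 - 30 + 2)²) = -131*√(25 + (-36)²) = -131*√(25 + 1296) = -131*√1321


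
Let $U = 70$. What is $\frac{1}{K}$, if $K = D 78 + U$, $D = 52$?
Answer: $\frac{1}{4126} \approx 0.00024237$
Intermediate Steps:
$K = 4126$ ($K = 52 \cdot 78 + 70 = 4056 + 70 = 4126$)
$\frac{1}{K} = \frac{1}{4126}$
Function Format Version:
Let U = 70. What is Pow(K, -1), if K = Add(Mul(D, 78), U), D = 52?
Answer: Rational(1, 4126) ≈ 0.00024237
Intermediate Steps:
K = 4126 (K = Add(Mul(52, 78), 70) = Add(4056, 70) = 4126)
Pow(K, -1) = Pow(4126, -1) = Rational(1, 4126)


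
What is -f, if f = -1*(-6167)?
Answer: -6167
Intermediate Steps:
f = 6167
-f = -1*6167 = -6167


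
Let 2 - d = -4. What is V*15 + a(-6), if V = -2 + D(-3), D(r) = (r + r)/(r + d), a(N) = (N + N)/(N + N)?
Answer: -59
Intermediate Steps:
d = 6 (d = 2 - 1*(-4) = 2 + 4 = 6)
a(N) = 1 (a(N) = (2*N)/((2*N)) = (2*N)*(1/(2*N)) = 1)
D(r) = 2*r/(6 + r) (D(r) = (r + r)/(r + 6) = (2*r)/(6 + r) = 2*r/(6 + r))
V = -4 (V = -2 + 2*(-3)/(6 - 3) = -2 + 2*(-3)/3 = -2 + 2*(-3)*(⅓) = -2 - 2 = -4)
V*15 + a(-6) = -4*15 + 1 = -60 + 1 = -59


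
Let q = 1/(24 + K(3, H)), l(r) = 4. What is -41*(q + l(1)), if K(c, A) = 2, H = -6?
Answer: -4305/26 ≈ -165.58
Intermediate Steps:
q = 1/26 (q = 1/(24 + 2) = 1/26 ≈ 0.038462)
-41*(q + l(1)) = -41*(1/26 + 4) = -41*105/26 = -4305/26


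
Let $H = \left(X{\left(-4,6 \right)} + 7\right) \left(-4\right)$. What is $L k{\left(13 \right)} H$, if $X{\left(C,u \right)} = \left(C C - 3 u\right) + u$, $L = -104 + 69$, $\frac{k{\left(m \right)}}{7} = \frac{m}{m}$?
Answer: $10780$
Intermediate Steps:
$k{\left(m \right)} = 7$ ($k{\left(m \right)} = 7 \frac{m}{m} = 7 \cdot 1 = 7$)
$L = -35$
$X{\left(C,u \right)} = C^{2} - 2 u$ ($X{\left(C,u \right)} = \left(C^{2} - 3 u\right) + u = C^{2} - 2 u$)
$H = -44$ ($H = \left(\left(\left(-4\right)^{2} - 12\right) + 7\right) \left(-4\right) = \left(\left(16 - 12\right) + 7\right) \left(-4\right) = \left(4 + 7\right) \left(-4\right) = 11 \left(-4\right) = -44$)
$L k{\left(13 \right)} H = \left(-35\right) 7 \left(-44\right) = \left(-245\right) \left(-44\right) = 10780$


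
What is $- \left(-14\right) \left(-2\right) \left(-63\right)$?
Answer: $1764$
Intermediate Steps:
$- \left(-14\right) \left(-2\right) \left(-63\right) = - 28 \left(-63\right) = \left(-1\right) \left(-1764\right) = 1764$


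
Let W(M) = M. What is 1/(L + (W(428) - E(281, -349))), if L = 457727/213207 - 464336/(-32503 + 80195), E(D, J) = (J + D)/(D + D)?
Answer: 714320844141/300394575267295 ≈ 0.0023779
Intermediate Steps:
E(D, J) = (D + J)/(2*D) (E(D, J) = (D + J)/((2*D)) = (D + J)*(1/(2*D)) = (D + J)/(2*D))
L = -19292442367/2542067061 (L = 457727*(1/213207) - 464336/47692 = 457727/213207 - 464336*1/47692 = 457727/213207 - 116084/11923 = -19292442367/2542067061 ≈ -7.5893)
1/(L + (W(428) - E(281, -349))) = 1/(-19292442367/2542067061 + (428 - (281 - 349)/(2*281))) = 1/(-19292442367/2542067061 + (428 - (-68)/(2*281))) = 1/(-19292442367/2542067061 + (428 - 1*(-34/281))) = 1/(-19292442367/2542067061 + (428 + 34/281)) = 1/(-19292442367/2542067061 + 120302/281) = 1/(300394575267295/714320844141) = 714320844141/300394575267295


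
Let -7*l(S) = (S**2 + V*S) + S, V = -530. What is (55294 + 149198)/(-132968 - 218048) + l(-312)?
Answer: -23026305429/614278 ≈ -37485.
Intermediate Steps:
l(S) = -S**2/7 + 529*S/7 (l(S) = -((S**2 - 530*S) + S)/7 = -(S**2 - 529*S)/7 = -S**2/7 + 529*S/7)
(55294 + 149198)/(-132968 - 218048) + l(-312) = (55294 + 149198)/(-132968 - 218048) + (1/7)*(-312)*(529 - 1*(-312)) = 204492/(-351016) + (1/7)*(-312)*(529 + 312) = 204492*(-1/351016) + (1/7)*(-312)*841 = -51123/87754 - 262392/7 = -23026305429/614278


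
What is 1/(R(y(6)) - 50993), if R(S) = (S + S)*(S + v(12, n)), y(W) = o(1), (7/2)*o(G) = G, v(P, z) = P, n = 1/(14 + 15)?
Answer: -49/2498313 ≈ -1.9613e-5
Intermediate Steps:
n = 1/29 ≈ 0.034483
o(G) = 2*G/7
y(W) = 2/7 (y(W) = (2/7)*1 = 2/7)
R(S) = 2*S*(12 + S) (R(S) = (S + S)*(S + 12) = (2*S)*(12 + S) = 2*S*(12 + S))
1/(R(y(6)) - 50993) = 1/(2*(2/7)*(12 + 2/7) - 50993) = 1/(2*(2/7)*(86/7) - 50993) = 1/(344/49 - 50993) = 1/(-2498313/49) = -49/2498313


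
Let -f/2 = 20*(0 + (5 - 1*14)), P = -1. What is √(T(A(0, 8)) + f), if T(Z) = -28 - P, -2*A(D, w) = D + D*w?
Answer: 3*√37 ≈ 18.248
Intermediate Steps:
A(D, w) = -D/2 - D*w/2 (A(D, w) = -(D + D*w)/2 = -D/2 - D*w/2)
T(Z) = -27 (T(Z) = -28 - 1*(-1) = -28 + 1 = -27)
f = 360 (f = -40*(0 + (5 - 1*14)) = -40*(0 + (5 - 14)) = -40*(0 - 9) = -40*(-9) = -2*(-180) = 360)
√(T(A(0, 8)) + f) = √(-27 + 360) = √333 = 3*√37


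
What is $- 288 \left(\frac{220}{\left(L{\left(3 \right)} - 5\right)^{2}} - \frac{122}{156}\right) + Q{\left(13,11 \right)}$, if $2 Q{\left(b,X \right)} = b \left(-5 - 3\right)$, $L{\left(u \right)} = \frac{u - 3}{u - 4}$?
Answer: $- \frac{153476}{65} \approx -2361.2$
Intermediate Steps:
$L{\left(u \right)} = \frac{-3 + u}{-4 + u}$
$Q{\left(b,X \right)} = - 4 b$ ($Q{\left(b,X \right)} = \frac{b \left(-5 - 3\right)}{2} = \frac{b \left(-8\right)}{2} = \frac{\left(-8\right) b}{2} = - 4 b$)
$- 288 \left(\frac{220}{\left(L{\left(3 \right)} - 5\right)^{2}} - \frac{122}{156}\right) + Q{\left(13,11 \right)} = - 288 \left(\frac{220}{\left(\frac{-3 + 3}{-4 + 3} - 5\right)^{2}} - \frac{122}{156}\right) - 52 = - 288 \left(\frac{220}{\left(\frac{1}{-1} \cdot 0 - 5\right)^{2}} - \frac{61}{78}\right) - 52 = - 288 \left(\frac{220}{\left(\left(-1\right) 0 - 5\right)^{2}} - \frac{61}{78}\right) - 52 = - 288 \left(\frac{220}{\left(0 - 5\right)^{2}} - \frac{61}{78}\right) - 52 = - 288 \left(\frac{220}{\left(-5\right)^{2}} - \frac{61}{78}\right) - 52 = - 288 \left(\frac{220}{25} - \frac{61}{78}\right) - 52 = - 288 \left(220 \cdot \frac{1}{25} - \frac{61}{78}\right) - 52 = - 288 \left(\frac{44}{5} - \frac{61}{78}\right) - 52 = \left(-288\right) \frac{3127}{390} - 52 = - \frac{150096}{65} - 52 = - \frac{153476}{65}$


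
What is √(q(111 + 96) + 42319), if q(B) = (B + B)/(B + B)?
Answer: 92*√5 ≈ 205.72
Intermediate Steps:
q(B) = 1 (q(B) = (2*B)/((2*B)) = (2*B)*(1/(2*B)) = 1)
√(q(111 + 96) + 42319) = √(1 + 42319) = √42320 = 92*√5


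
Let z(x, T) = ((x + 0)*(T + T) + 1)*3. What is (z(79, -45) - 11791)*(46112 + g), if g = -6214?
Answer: -1321341964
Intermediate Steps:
z(x, T) = 3 + 6*T*x (z(x, T) = (x*(2*T) + 1)*3 = (2*T*x + 1)*3 = (1 + 2*T*x)*3 = 3 + 6*T*x)
(z(79, -45) - 11791)*(46112 + g) = ((3 + 6*(-45)*79) - 11791)*(46112 - 6214) = ((3 - 21330) - 11791)*39898 = (-21327 - 11791)*39898 = -33118*39898 = -1321341964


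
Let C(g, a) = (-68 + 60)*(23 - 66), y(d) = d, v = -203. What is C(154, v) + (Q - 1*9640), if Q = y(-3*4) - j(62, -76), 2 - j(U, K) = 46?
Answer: -9264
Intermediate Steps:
j(U, K) = -44 (j(U, K) = 2 - 1*46 = 2 - 46 = -44)
C(g, a) = 344 (C(g, a) = -8*(-43) = 344)
Q = 32 (Q = -3*4 - 1*(-44) = -12 + 44 = 32)
C(154, v) + (Q - 1*9640) = 344 + (32 - 1*9640) = 344 + (32 - 9640) = 344 - 9608 = -9264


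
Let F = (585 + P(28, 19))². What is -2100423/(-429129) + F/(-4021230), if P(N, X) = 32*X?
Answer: 870614062241/191736267630 ≈ 4.5407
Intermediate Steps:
F = 1423249 (F = (585 + 32*19)² = (585 + 608)² = 1193² = 1423249)
-2100423/(-429129) + F/(-4021230) = -2100423/(-429129) + 1423249/(-4021230) = -2100423*(-1/429129) + 1423249*(-1/4021230) = 700141/143043 - 1423249/4021230 = 870614062241/191736267630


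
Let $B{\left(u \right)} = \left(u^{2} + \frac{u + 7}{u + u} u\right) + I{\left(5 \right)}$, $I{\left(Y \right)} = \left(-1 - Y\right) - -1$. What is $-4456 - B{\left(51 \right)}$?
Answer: $-7081$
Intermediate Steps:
$I{\left(Y \right)} = - Y$ ($I{\left(Y \right)} = \left(-1 - Y\right) + 1 = - Y$)
$B{\left(u \right)} = - \frac{3}{2} + u^{2} + \frac{u}{2}$ ($B{\left(u \right)} = \left(u^{2} + \frac{u + 7}{u + u} u\right) - 5 = \left(u^{2} + \frac{7 + u}{2 u} u\right) - 5 = \left(u^{2} + \left(\frac{7}{2} + \frac{u}{2}\right)\right) - 5 = \left(\frac{7}{2} + u^{2} + \frac{u}{2}\right) - 5 = - \frac{3}{2} + u^{2} + \frac{u}{2}$)
$-4456 - B{\left(51 \right)} = -4456 - \left(- \frac{3}{2} + 51^{2} + \frac{1}{2} \cdot 51\right) = -4456 - \left(- \frac{3}{2} + 2601 + \frac{51}{2}\right) = -4456 - 2625 = -7081$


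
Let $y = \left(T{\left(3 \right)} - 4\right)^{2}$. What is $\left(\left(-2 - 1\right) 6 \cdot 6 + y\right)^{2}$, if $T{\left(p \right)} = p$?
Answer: $11449$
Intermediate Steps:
$y = 1$ ($y = \left(3 - 4\right)^{2} = \left(-1\right)^{2} = 1$)
$\left(\left(-2 - 1\right) 6 \cdot 6 + y\right)^{2} = \left(\left(-2 - 1\right) 6 \cdot 6 + 1\right)^{2} = \left(\left(-3\right) 6 \cdot 6 + 1\right)^{2} = \left(\left(-18\right) 6 + 1\right)^{2} = \left(-108 + 1\right)^{2} = \left(-107\right)^{2} = 11449$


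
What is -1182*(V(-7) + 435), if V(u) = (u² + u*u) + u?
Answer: -621732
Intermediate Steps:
V(u) = u + 2*u² (V(u) = (u² + u²) + u = 2*u² + u = u + 2*u²)
-1182*(V(-7) + 435) = -1182*(-7*(1 + 2*(-7)) + 435) = -1182*(-7*(1 - 14) + 435) = -1182*(-7*(-13) + 435) = -1182*(91 + 435) = -1182*526 = -621732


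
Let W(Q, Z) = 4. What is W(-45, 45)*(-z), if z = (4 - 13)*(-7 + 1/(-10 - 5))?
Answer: -1272/5 ≈ -254.40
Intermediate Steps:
z = 318/5 (z = -9*(-7 + 1/(-15)) = -9*(-7 - 1/15) = -9*(-106/15) = 318/5 ≈ 63.600)
W(-45, 45)*(-z) = 4*(-1*318/5) = 4*(-318/5) = -1272/5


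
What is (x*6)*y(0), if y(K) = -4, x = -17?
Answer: 408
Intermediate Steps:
(x*6)*y(0) = -17*6*(-4) = -102*(-4) = 408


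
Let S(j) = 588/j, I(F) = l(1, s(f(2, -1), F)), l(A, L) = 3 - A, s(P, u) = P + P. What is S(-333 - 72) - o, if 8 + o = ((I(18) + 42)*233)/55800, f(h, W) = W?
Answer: 266351/41850 ≈ 6.3644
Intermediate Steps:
s(P, u) = 2*P
I(F) = 2 (I(F) = 3 - 1*1 = 3 - 1 = 2)
o = -109037/13950 (o = -8 + ((2 + 42)*233)/55800 = -8 + (44*233)*(1/55800) = -8 + 10252*(1/55800) = -8 + 2563/13950 = -109037/13950 ≈ -7.8163)
S(-333 - 72) - o = 588/(-333 - 72) - 1*(-109037/13950) = 588/(-405) + 109037/13950 = 588*(-1/405) + 109037/13950 = -196/135 + 109037/13950 = 266351/41850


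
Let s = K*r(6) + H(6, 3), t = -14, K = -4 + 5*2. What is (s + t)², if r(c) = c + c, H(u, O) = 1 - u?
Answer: 2809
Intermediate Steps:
r(c) = 2*c
K = 6 (K = -4 + 10 = 6)
s = 67 (s = 6*(2*6) + (1 - 1*6) = 6*12 + (1 - 6) = 72 - 5 = 67)
(s + t)² = (67 - 14)² = 53² = 2809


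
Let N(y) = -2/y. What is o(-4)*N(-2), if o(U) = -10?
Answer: -10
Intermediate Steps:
o(-4)*N(-2) = -(-20)/(-2) = -(-20)*(-1)/2 = -10*1 = -10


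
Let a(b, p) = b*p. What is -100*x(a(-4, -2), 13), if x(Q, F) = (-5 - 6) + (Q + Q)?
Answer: -500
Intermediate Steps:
x(Q, F) = -11 + 2*Q
-100*x(a(-4, -2), 13) = -100*(-11 + 2*(-4*(-2))) = -100*(-11 + 2*8) = -100*(-11 + 16) = -100*5 = -500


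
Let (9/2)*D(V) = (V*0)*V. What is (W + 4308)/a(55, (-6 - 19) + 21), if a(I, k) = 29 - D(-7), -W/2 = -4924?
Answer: 14156/29 ≈ 488.14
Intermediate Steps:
W = 9848 (W = -2*(-4924) = 9848)
D(V) = 0 (D(V) = 2*((V*0)*V)/9 = 2*(0*V)/9 = (2/9)*0 = 0)
a(I, k) = 29 (a(I, k) = 29 - 1*0 = 29 + 0 = 29)
(W + 4308)/a(55, (-6 - 19) + 21) = (9848 + 4308)/29 = 14156*(1/29) = 14156/29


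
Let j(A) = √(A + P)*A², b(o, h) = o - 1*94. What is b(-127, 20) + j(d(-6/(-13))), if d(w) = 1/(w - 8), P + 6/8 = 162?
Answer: -221 + 169*√31579/134456 ≈ -220.78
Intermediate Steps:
b(o, h) = -94 + o (b(o, h) = o - 94 = -94 + o)
P = 645/4 (P = -¾ + 162 = 645/4 ≈ 161.25)
d(w) = 1/(-8 + w)
j(A) = A²*√(645/4 + A) (j(A) = √(A + 645/4)*A² = √(645/4 + A)*A² = A²*√(645/4 + A))
b(-127, 20) + j(d(-6/(-13))) = (-94 - 127) + (1/(-8 - 6/(-13)))²*√(645 + 4/(-8 - 6/(-13)))/2 = -221 + (1/(-8 - 6*(-1/13)))²*√(645 + 4/(-8 - 6*(-1/13)))/2 = -221 + (1/(-8 + 6/13))²*√(645 + 4/(-8 + 6/13))/2 = -221 + (1/(-98/13))²*√(645 + 4/(-98/13))/2 = -221 + (-13/98)²*√(645 + 4*(-13/98))/2 = -221 + (½)*(169/9604)*√(645 - 26/49) = -221 + (½)*(169/9604)*√(31579/49) = -221 + (½)*(169/9604)*(√31579/7) = -221 + 169*√31579/134456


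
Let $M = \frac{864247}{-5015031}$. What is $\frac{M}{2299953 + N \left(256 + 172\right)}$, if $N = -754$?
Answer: $- \frac{864247}{9915924909471} \approx -8.7157 \cdot 10^{-8}$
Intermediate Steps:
$M = - \frac{864247}{5015031}$ ($M = 864247 \left(- \frac{1}{5015031}\right) = - \frac{864247}{5015031} \approx -0.17233$)
$\frac{M}{2299953 + N \left(256 + 172\right)} = - \frac{864247}{5015031 \left(2299953 - 754 \left(256 + 172\right)\right)} = - \frac{864247}{5015031 \left(2299953 - 322712\right)} = - \frac{864247}{5015031 \cdot 1977241} = \left(- \frac{864247}{5015031}\right) \frac{1}{1977241} = - \frac{864247}{9915924909471}$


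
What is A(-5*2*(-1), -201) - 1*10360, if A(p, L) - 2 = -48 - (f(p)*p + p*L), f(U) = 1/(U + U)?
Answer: -16793/2 ≈ -8396.5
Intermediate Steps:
f(U) = 1/(2*U)
A(p, L) = -93/2 - L*p (A(p, L) = 2 + (-48 - ((1/(2*p))*p + p*L)) = 2 + (-48 - (½ + L*p)) = 2 + (-48 + (-½ - L*p)) = 2 + (-97/2 - L*p) = -93/2 - L*p)
A(-5*2*(-1), -201) - 1*10360 = (-93/2 - 1*(-201)*-5*2*(-1)) - 1*10360 = (-93/2 - 1*(-201)*(-10*(-1))) - 10360 = (-93/2 - 1*(-201)*10) - 10360 = (-93/2 + 2010) - 10360 = 3927/2 - 10360 = -16793/2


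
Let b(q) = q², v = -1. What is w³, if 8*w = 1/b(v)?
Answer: 1/512 ≈ 0.0019531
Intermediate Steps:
w = ⅛ (w = 1/(8*((-1)²)) = (⅛)/1 = (⅛)*1 = ⅛ ≈ 0.12500)
w³ = (⅛)³ = 1/512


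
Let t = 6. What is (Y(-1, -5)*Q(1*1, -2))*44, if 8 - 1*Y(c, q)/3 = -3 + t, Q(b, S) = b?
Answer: 660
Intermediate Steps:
Y(c, q) = 15 (Y(c, q) = 24 - 3*(-3 + 6) = 24 - 3*3 = 24 - 9 = 15)
(Y(-1, -5)*Q(1*1, -2))*44 = (15*(1*1))*44 = (15*1)*44 = 15*44 = 660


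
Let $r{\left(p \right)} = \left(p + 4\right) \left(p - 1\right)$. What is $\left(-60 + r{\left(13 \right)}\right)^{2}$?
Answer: $20736$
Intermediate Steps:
$r{\left(p \right)} = \left(-1 + p\right) \left(4 + p\right)$ ($r{\left(p \right)} = \left(4 + p\right) \left(-1 + p\right) = \left(-1 + p\right) \left(4 + p\right)$)
$\left(-60 + r{\left(13 \right)}\right)^{2} = \left(-60 + \left(-4 + 13^{2} + 3 \cdot 13\right)\right)^{2} = \left(-60 + \left(-4 + 169 + 39\right)\right)^{2} = \left(-60 + 204\right)^{2} = 144^{2} = 20736$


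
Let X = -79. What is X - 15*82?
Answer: -1309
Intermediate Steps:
X - 15*82 = -79 - 15*82 = -79 - 1230 = -1309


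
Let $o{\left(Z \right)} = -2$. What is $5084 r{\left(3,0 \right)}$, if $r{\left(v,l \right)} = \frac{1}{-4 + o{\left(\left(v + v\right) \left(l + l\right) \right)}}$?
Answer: $- \frac{2542}{3} \approx -847.33$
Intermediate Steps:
$r{\left(v,l \right)} = - \frac{1}{6}$ ($r{\left(v,l \right)} = \frac{1}{-4 - 2} = \frac{1}{-6} = - \frac{1}{6}$)
$5084 r{\left(3,0 \right)} = 5084 \left(- \frac{1}{6}\right) = - \frac{2542}{3}$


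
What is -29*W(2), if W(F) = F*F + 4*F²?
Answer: -580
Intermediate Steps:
W(F) = 5*F² (W(F) = F² + 4*F² = 5*F²)
-29*W(2) = -145*2² = -145*4 = -29*20 = -580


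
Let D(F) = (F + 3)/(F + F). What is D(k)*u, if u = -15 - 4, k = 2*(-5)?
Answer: -133/20 ≈ -6.6500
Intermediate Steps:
k = -10
D(F) = (3 + F)/(2*F) (D(F) = (3 + F)/((2*F)) = (3 + F)*(1/(2*F)) = (3 + F)/(2*F))
u = -19
D(k)*u = ((½)*(3 - 10)/(-10))*(-19) = ((½)*(-⅒)*(-7))*(-19) = (7/20)*(-19) = -133/20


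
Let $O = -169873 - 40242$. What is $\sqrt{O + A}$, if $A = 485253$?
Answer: $\sqrt{275138} \approx 524.54$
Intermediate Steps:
$O = -210115$ ($O = -169873 - 40242 = -210115$)
$\sqrt{O + A} = \sqrt{-210115 + 485253} = \sqrt{275138}$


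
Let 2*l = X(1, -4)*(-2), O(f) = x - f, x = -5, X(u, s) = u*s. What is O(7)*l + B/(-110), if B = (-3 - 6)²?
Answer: -5361/110 ≈ -48.736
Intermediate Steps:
X(u, s) = s*u
B = 81 (B = (-9)² = 81)
O(f) = -5 - f
l = 4 (l = (-4*1*(-2))/2 = (-4*(-2))/2 = (½)*8 = 4)
O(7)*l + B/(-110) = (-5 - 1*7)*4 + 81/(-110) = (-5 - 7)*4 + 81*(-1/110) = -12*4 - 81/110 = -48 - 81/110 = -5361/110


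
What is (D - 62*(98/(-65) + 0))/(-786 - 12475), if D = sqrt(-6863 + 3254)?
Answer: -6076/861965 - 3*I*sqrt(401)/13261 ≈ -0.007049 - 0.0045302*I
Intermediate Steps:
D = 3*I*sqrt(401) (D = sqrt(-3609) = 3*I*sqrt(401) ≈ 60.075*I)
(D - 62*(98/(-65) + 0))/(-786 - 12475) = (3*I*sqrt(401) - 62*(98/(-65) + 0))/(-786 - 12475) = (3*I*sqrt(401) - 62*(98*(-1/65) + 0))/(-13261) = (3*I*sqrt(401) - 62*(-98/65 + 0))*(-1/13261) = (3*I*sqrt(401) - 62*(-98/65))*(-1/13261) = (3*I*sqrt(401) + 6076/65)*(-1/13261) = (6076/65 + 3*I*sqrt(401))*(-1/13261) = -6076/861965 - 3*I*sqrt(401)/13261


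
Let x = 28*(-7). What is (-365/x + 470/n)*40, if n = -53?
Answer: -727750/2597 ≈ -280.23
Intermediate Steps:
x = -196
(-365/x + 470/n)*40 = (-365/(-196) + 470/(-53))*40 = (-365*(-1/196) + 470*(-1/53))*40 = (365/196 - 470/53)*40 = -72775/10388*40 = -727750/2597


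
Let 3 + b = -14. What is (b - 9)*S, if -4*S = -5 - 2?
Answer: -91/2 ≈ -45.500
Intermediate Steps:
S = 7/4 (S = -(-5 - 2)/4 = -¼*(-7) = 7/4 ≈ 1.7500)
b = -17 (b = -3 - 14 = -17)
(b - 9)*S = (-17 - 9)*(7/4) = -26*7/4 = -91/2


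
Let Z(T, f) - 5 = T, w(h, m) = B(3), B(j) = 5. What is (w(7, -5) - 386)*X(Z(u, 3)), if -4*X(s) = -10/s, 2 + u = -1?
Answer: -1905/4 ≈ -476.25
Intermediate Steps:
u = -3 (u = -2 - 1 = -3)
w(h, m) = 5
Z(T, f) = 5 + T
X(s) = 5/(2*s) (X(s) = -(-5)/(2*s) = 5/(2*s))
(w(7, -5) - 386)*X(Z(u, 3)) = (5 - 386)*(5/(2*(5 - 3))) = -1905/(2*2) = -381*5/4 = -1905/4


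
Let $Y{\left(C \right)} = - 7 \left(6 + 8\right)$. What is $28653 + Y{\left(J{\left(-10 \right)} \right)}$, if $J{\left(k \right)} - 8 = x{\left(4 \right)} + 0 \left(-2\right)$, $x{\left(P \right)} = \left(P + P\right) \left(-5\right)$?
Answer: $28555$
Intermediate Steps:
$x{\left(P \right)} = - 10 P$ ($x{\left(P \right)} = 2 P \left(-5\right) = - 10 P$)
$J{\left(k \right)} = -32$ ($J{\left(k \right)} = 8 + \left(\left(-10\right) 4 + 0 \left(-2\right)\right) = 8 + \left(-40 + 0\right) = 8 - 40 = -32$)
$Y{\left(C \right)} = -98$ ($Y{\left(C \right)} = \left(-7\right) 14 = -98$)
$28653 + Y{\left(J{\left(-10 \right)} \right)} = 28653 - 98 = 28555$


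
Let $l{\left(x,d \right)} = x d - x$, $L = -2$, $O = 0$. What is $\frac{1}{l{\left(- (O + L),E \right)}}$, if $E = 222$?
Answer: $\frac{1}{442} \approx 0.0022624$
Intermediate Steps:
$l{\left(x,d \right)} = - x + d x$ ($l{\left(x,d \right)} = d x - x = - x + d x$)
$\frac{1}{l{\left(- (O + L),E \right)}} = \frac{1}{- (0 - 2) \left(-1 + 222\right)} = \frac{1}{\left(-1\right) \left(-2\right) 221} = \frac{1}{2 \cdot 221} = \frac{1}{442}$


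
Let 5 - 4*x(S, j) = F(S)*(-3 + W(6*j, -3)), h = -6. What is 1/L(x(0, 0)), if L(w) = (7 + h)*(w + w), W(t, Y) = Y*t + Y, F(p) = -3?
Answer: -2/13 ≈ -0.15385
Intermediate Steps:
W(t, Y) = Y + Y*t
x(S, j) = -13/4 - 27*j/2 (x(S, j) = 5/4 - (-3)*(-3 - 3*(1 + 6*j))/4 = 5/4 - (-3)*(-3 + (-3 - 18*j))/4 = 5/4 - (-3)*(-6 - 18*j)/4 = 5/4 - (18 + 54*j)/4 = 5/4 + (-9/2 - 27*j/2) = -13/4 - 27*j/2)
L(w) = 2*w (L(w) = (7 - 6)*(w + w) = 1*(2*w) = 2*w)
1/L(x(0, 0)) = 1/(2*(-13/4 - 27/2*0)) = 1/(2*(-13/4 + 0)) = 1/(2*(-13/4)) = 1/(-13/2) = -2/13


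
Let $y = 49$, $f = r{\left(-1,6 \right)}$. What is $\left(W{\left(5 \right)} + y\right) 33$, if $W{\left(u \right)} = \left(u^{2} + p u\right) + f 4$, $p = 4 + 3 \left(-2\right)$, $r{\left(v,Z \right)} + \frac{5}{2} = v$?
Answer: $1650$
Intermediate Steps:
$r{\left(v,Z \right)} = - \frac{5}{2} + v$
$f = - \frac{7}{2}$ ($f = - \frac{5}{2} - 1 = - \frac{7}{2} \approx -3.5$)
$p = -2$ ($p = 4 - 6 = -2$)
$W{\left(u \right)} = -14 + u^{2} - 2 u$ ($W{\left(u \right)} = \left(u^{2} - 2 u\right) - 14 = -14 + u^{2} - 2 u$)
$\left(W{\left(5 \right)} + y\right) 33 = \left(\left(-14 + 5^{2} - 10\right) + 49\right) 33 = \left(\left(-14 + 25 - 10\right) + 49\right) 33 = \left(1 + 49\right) 33 = 50 \cdot 33 = 1650$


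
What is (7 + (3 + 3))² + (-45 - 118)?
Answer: 6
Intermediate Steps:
(7 + (3 + 3))² + (-45 - 118) = (7 + 6)² - 163 = 13² - 163 = 169 - 163 = 6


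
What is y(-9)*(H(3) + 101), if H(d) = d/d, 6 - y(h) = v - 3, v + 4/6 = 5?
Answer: 476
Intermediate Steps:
v = 13/3 (v = -2/3 + 5 = 13/3 ≈ 4.3333)
y(h) = 14/3 (y(h) = 6 - (13/3 - 3) = 6 - 1*4/3 = 6 - 4/3 = 14/3)
H(d) = 1
y(-9)*(H(3) + 101) = 14*(1 + 101)/3 = (14/3)*102 = 476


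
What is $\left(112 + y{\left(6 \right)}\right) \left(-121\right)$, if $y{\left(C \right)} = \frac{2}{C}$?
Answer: $- \frac{40777}{3} \approx -13592.0$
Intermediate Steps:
$\left(112 + y{\left(6 \right)}\right) \left(-121\right) = \left(112 + \frac{2}{6}\right) \left(-121\right) = \left(112 + 2 \cdot \frac{1}{6}\right) \left(-121\right) = \left(112 + \frac{1}{3}\right) \left(-121\right) = \frac{337}{3} \left(-121\right) = - \frac{40777}{3}$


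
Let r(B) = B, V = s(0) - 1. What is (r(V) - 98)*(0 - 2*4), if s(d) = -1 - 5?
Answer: 840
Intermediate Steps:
s(d) = -6
V = -7 (V = -6 - 1 = -7)
(r(V) - 98)*(0 - 2*4) = (-7 - 98)*(0 - 2*4) = -105*(0 - 8) = -105*(-8) = 840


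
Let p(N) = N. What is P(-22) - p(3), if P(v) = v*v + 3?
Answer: 484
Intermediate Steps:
P(v) = 3 + v² (P(v) = v² + 3 = 3 + v²)
P(-22) - p(3) = (3 + (-22)²) - 1*3 = (3 + 484) - 3 = 487 - 3 = 484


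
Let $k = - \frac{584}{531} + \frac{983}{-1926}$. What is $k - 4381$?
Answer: $- \frac{166004509}{37878} \approx -4382.6$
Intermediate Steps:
$k = - \frac{60991}{37878}$ ($k = \left(-584\right) \frac{1}{531} + 983 \left(- \frac{1}{1926}\right) = - \frac{584}{531} - \frac{983}{1926} = - \frac{60991}{37878} \approx -1.6102$)
$k - 4381 = - \frac{60991}{37878} - 4381 = - \frac{166004509}{37878}$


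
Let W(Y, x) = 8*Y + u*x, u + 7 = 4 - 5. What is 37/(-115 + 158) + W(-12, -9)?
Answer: -995/43 ≈ -23.140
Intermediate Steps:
u = -8 (u = -7 + (4 - 5) = -7 - 1 = -8)
W(Y, x) = -8*x + 8*Y (W(Y, x) = 8*Y - 8*x = -8*x + 8*Y)
37/(-115 + 158) + W(-12, -9) = 37/(-115 + 158) + (-8*(-9) + 8*(-12)) = 37/43 + (72 - 96) = 37*(1/43) - 24 = 37/43 - 24 = -995/43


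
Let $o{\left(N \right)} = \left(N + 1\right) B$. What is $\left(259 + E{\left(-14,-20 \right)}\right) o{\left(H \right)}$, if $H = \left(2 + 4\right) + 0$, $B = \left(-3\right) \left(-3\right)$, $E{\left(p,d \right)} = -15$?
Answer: $15372$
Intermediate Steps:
$B = 9$
$H = 6$ ($H = 6 + 0 = 6$)
$o{\left(N \right)} = 9 + 9 N$ ($o{\left(N \right)} = \left(N + 1\right) 9 = \left(1 + N\right) 9 = 9 + 9 N$)
$\left(259 + E{\left(-14,-20 \right)}\right) o{\left(H \right)} = \left(259 - 15\right) \left(9 + 9 \cdot 6\right) = 244 \left(9 + 54\right) = 244 \cdot 63 = 15372$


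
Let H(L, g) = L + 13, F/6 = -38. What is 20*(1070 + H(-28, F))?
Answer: 21100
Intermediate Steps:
F = -228 (F = 6*(-38) = -228)
H(L, g) = 13 + L
20*(1070 + H(-28, F)) = 20*(1070 + (13 - 28)) = 20*(1070 - 15) = 20*1055 = 21100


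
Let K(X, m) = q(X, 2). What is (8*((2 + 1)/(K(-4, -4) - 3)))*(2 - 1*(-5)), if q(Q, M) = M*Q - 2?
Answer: -168/13 ≈ -12.923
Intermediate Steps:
q(Q, M) = -2 + M*Q
K(X, m) = -2 + 2*X
(8*((2 + 1)/(K(-4, -4) - 3)))*(2 - 1*(-5)) = (8*((2 + 1)/((-2 + 2*(-4)) - 3)))*(2 - 1*(-5)) = (8*(3/((-2 - 8) - 3)))*(2 + 5) = (8*(3/(-10 - 3)))*7 = (8*(3/(-13)))*7 = (8*(3*(-1/13)))*7 = (8*(-3/13))*7 = -24/13*7 = -168/13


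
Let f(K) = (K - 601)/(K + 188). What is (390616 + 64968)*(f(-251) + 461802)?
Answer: 4418311035584/21 ≈ 2.1040e+11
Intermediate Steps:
f(K) = (-601 + K)/(188 + K)
(390616 + 64968)*(f(-251) + 461802) = (390616 + 64968)*((-601 - 251)/(188 - 251) + 461802) = 455584*(-852/(-63) + 461802) = 455584*(-1/63*(-852) + 461802) = 455584*(284/21 + 461802) = 455584*(9698126/21) = 4418311035584/21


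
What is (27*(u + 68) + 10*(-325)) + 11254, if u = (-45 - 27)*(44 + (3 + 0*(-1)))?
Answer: -81528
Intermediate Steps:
u = -3384 (u = -72*(44 + (3 + 0)) = -72*(44 + 3) = -72*47 = -3384)
(27*(u + 68) + 10*(-325)) + 11254 = (27*(-3384 + 68) + 10*(-325)) + 11254 = (27*(-3316) - 3250) + 11254 = (-89532 - 3250) + 11254 = -92782 + 11254 = -81528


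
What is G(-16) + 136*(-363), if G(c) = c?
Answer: -49384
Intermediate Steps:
G(-16) + 136*(-363) = -16 + 136*(-363) = -16 - 49368 = -49384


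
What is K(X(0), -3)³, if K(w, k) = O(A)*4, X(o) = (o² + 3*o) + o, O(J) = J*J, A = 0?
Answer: 0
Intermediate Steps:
O(J) = J²
X(o) = o² + 4*o
K(w, k) = 0 (K(w, k) = 0²*4 = 0*4 = 0)
K(X(0), -3)³ = 0³ = 0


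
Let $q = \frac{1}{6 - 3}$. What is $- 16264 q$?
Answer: $- \frac{16264}{3} \approx -5421.3$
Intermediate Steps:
$q = \frac{1}{3}$ ($q = \frac{1}{6 - 3} = \frac{1}{3} \approx 0.33333$)
$- 16264 q = \left(-16264\right) \frac{1}{3} = - \frac{16264}{3}$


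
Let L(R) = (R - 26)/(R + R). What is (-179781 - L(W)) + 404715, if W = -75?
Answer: 33739999/150 ≈ 2.2493e+5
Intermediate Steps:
L(R) = (-26 + R)/(2*R) (L(R) = (-26 + R)/((2*R)) = (-26 + R)*(1/(2*R)) = (-26 + R)/(2*R))
(-179781 - L(W)) + 404715 = (-179781 - (-26 - 75)/(2*(-75))) + 404715 = (-179781 - (-1)*(-101)/(2*75)) + 404715 = (-179781 - 1*101/150) + 404715 = (-179781 - 101/150) + 404715 = -26967251/150 + 404715 = 33739999/150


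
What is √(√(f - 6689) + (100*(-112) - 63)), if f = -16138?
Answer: √(-11263 + I*√22827) ≈ 0.7118 + 106.13*I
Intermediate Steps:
√(√(f - 6689) + (100*(-112) - 63)) = √(√(-16138 - 6689) + (100*(-112) - 63)) = √(√(-22827) + (-11200 - 63)) = √(I*√22827 - 11263) = √(-11263 + I*√22827)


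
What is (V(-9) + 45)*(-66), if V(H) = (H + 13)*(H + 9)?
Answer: -2970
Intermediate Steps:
V(H) = (9 + H)*(13 + H) (V(H) = (13 + H)*(9 + H) = (9 + H)*(13 + H))
(V(-9) + 45)*(-66) = ((117 + (-9)² + 22*(-9)) + 45)*(-66) = ((117 + 81 - 198) + 45)*(-66) = (0 + 45)*(-66) = 45*(-66) = -2970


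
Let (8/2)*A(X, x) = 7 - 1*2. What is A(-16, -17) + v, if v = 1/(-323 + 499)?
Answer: 221/176 ≈ 1.2557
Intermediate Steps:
A(X, x) = 5/4 (A(X, x) = (7 - 1*2)/4 = (7 - 2)/4 = (¼)*5 = 5/4)
v = 1/176 ≈ 0.0056818
A(-16, -17) + v = 5/4 + 1/176 = 221/176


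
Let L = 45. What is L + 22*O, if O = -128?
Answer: -2771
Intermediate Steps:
L + 22*O = 45 + 22*(-128) = 45 - 2816 = -2771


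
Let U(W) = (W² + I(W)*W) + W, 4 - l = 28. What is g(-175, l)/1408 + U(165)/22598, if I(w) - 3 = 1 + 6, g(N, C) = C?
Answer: 2521623/1988624 ≈ 1.2680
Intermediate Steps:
l = -24 (l = 4 - 1*28 = 4 - 28 = -24)
I(w) = 10 (I(w) = 3 + (1 + 6) = 3 + 7 = 10)
U(W) = W² + 11*W (U(W) = (W² + 10*W) + W = W² + 11*W)
g(-175, l)/1408 + U(165)/22598 = -24/1408 + (165*(11 + 165))/22598 = -24*1/1408 + (165*176)*(1/22598) = -3/176 + 29040*(1/22598) = -3/176 + 14520/11299 = 2521623/1988624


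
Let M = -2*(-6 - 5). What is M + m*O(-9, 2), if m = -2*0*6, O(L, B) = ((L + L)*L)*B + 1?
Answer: 22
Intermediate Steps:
O(L, B) = 1 + 2*B*L**2 (O(L, B) = ((2*L)*L)*B + 1 = (2*L**2)*B + 1 = 2*B*L**2 + 1 = 1 + 2*B*L**2)
m = 0 (m = 0*6 = 0)
M = 22 (M = -2*(-11) = 22)
M + m*O(-9, 2) = 22 + 0*(1 + 2*2*(-9)**2) = 22 + 0*(1 + 2*2*81) = 22 + 0*(1 + 324) = 22 + 0*325 = 22 + 0 = 22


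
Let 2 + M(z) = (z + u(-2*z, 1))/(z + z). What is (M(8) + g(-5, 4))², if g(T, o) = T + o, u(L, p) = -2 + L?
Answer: 841/64 ≈ 13.141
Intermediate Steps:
M(z) = -2 + (-2 - z)/(2*z) (M(z) = -2 + (z + (-2 - 2*z))/(z + z) = -2 + (-2 - z)/((2*z)) = -2 + (-2 - z)*(1/(2*z)) = -2 + (-2 - z)/(2*z))
(M(8) + g(-5, 4))² = ((-5/2 - 1/8) + (-5 + 4))² = ((-5/2 - 1*⅛) - 1)² = ((-5/2 - ⅛) - 1)² = (-21/8 - 1)² = (-29/8)² = 841/64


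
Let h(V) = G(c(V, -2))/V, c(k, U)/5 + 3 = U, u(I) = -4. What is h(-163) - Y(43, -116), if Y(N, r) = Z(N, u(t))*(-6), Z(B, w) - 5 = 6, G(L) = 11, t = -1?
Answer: 10747/163 ≈ 65.932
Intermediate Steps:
c(k, U) = -15 + 5*U
Z(B, w) = 11 (Z(B, w) = 5 + 6 = 11)
Y(N, r) = -66 (Y(N, r) = 11*(-6) = -66)
h(V) = 11/V
h(-163) - Y(43, -116) = 11/(-163) - 1*(-66) = 11*(-1/163) + 66 = -11/163 + 66 = 10747/163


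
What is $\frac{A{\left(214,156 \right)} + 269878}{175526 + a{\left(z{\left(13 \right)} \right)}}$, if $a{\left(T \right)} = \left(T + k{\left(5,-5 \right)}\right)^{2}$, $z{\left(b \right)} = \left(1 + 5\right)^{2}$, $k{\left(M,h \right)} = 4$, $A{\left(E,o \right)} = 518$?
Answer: $\frac{45066}{29521} \approx 1.5266$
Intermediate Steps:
$z{\left(b \right)} = 36$ ($z{\left(b \right)} = 6^{2} = 36$)
$a{\left(T \right)} = \left(4 + T\right)^{2}$ ($a{\left(T \right)} = \left(T + 4\right)^{2} = \left(4 + T\right)^{2}$)
$\frac{A{\left(214,156 \right)} + 269878}{175526 + a{\left(z{\left(13 \right)} \right)}} = \frac{518 + 269878}{175526 + \left(4 + 36\right)^{2}} = \frac{270396}{175526 + 40^{2}} = \frac{270396}{175526 + 1600} = \frac{270396}{177126} = 270396 \cdot \frac{1}{177126} = \frac{45066}{29521}$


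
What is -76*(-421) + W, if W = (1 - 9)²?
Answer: 32060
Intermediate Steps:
W = 64 (W = (-8)² = 64)
-76*(-421) + W = -76*(-421) + 64 = 31996 + 64 = 32060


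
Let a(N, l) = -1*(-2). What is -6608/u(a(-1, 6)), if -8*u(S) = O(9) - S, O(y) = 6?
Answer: 13216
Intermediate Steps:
a(N, l) = 2
u(S) = -¾ + S/8 (u(S) = -(6 - S)/8 = -¾ + S/8)
-6608/u(a(-1, 6)) = -6608/(-¾ + (⅛)*2) = -6608/(-¾ + ¼) = -6608/(-½) = -6608*(-2) = 13216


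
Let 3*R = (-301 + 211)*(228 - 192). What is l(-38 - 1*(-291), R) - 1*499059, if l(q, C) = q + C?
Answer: -499886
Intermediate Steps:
R = -1080 (R = ((-301 + 211)*(228 - 192))/3 = (-90*36)/3 = (1/3)*(-3240) = -1080)
l(q, C) = C + q
l(-38 - 1*(-291), R) - 1*499059 = (-1080 + (-38 - 1*(-291))) - 1*499059 = (-1080 + (-38 + 291)) - 499059 = (-1080 + 253) - 499059 = -827 - 499059 = -499886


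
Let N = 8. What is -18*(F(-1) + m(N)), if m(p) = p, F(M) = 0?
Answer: -144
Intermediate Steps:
-18*(F(-1) + m(N)) = -18*(0 + 8) = -18*8 = -144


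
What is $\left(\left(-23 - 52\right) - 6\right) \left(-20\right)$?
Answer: $1620$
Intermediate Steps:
$\left(\left(-23 - 52\right) - 6\right) \left(-20\right) = \left(-75 - 6\right) \left(-20\right) = \left(-81\right) \left(-20\right) = 1620$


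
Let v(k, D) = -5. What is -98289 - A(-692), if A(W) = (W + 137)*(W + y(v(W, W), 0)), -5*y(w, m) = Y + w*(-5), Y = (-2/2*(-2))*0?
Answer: -485124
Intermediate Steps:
Y = 0 (Y = (-2*½*(-2))*0 = -1*(-2)*0 = 2*0 = 0)
y(w, m) = w (y(w, m) = -(0 + w*(-5))/5 = -(0 - 5*w)/5 = -(-1)*w = w)
A(W) = (-5 + W)*(137 + W) (A(W) = (W + 137)*(W - 5) = (137 + W)*(-5 + W) = (-5 + W)*(137 + W))
-98289 - A(-692) = -98289 - (-685 + (-692)² + 132*(-692)) = -98289 - (-685 + 478864 - 91344) = -98289 - 1*386835 = -98289 - 386835 = -485124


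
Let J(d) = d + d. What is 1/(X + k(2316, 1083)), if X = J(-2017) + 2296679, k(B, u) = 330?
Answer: 1/2292975 ≈ 4.3611e-7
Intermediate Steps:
J(d) = 2*d
X = 2292645 (X = 2*(-2017) + 2296679 = -4034 + 2296679 = 2292645)
1/(X + k(2316, 1083)) = 1/(2292645 + 330) = 1/2292975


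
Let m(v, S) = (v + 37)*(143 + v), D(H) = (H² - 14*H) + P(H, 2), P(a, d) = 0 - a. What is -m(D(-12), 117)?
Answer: -168587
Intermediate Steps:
P(a, d) = -a
D(H) = H² - 15*H (D(H) = (H² - 14*H) - H = H² - 15*H)
m(v, S) = (37 + v)*(143 + v)
-m(D(-12), 117) = -(5291 + (-12*(-15 - 12))² + 180*(-12*(-15 - 12))) = -(5291 + (-12*(-27))² + 180*(-12*(-27))) = -(5291 + 324² + 180*324) = -(5291 + 104976 + 58320) = -1*168587 = -168587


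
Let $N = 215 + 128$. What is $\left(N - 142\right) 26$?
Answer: $5226$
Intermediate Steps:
$N = 343$
$\left(N - 142\right) 26 = \left(343 - 142\right) 26 = 201 \cdot 26 = 5226$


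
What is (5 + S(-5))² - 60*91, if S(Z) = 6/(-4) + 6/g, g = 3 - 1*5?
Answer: -21839/4 ≈ -5459.8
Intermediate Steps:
g = -2 (g = 3 - 5 = -2)
S(Z) = -9/2 (S(Z) = 6/(-4) + 6/(-2) = 6*(-¼) + 6*(-½) = -3/2 - 3 = -9/2)
(5 + S(-5))² - 60*91 = (5 - 9/2)² - 60*91 = (½)² - 5460 = ¼ - 5460 = -21839/4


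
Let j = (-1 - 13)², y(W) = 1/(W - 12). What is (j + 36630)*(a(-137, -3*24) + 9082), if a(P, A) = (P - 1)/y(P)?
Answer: 1091669944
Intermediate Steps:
y(W) = 1/(-12 + W)
a(P, A) = (-1 + P)*(-12 + P) (a(P, A) = (P - 1)/(1/(-12 + P)) = (-1 + P)*(-12 + P))
j = 196 (j = (-14)² = 196)
(j + 36630)*(a(-137, -3*24) + 9082) = (196 + 36630)*((-1 - 137)*(-12 - 137) + 9082) = 36826*(-138*(-149) + 9082) = 36826*(20562 + 9082) = 36826*29644 = 1091669944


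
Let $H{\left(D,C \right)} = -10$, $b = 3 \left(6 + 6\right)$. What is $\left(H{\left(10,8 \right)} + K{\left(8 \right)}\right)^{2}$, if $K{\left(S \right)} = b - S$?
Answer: $324$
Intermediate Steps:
$b = 36$ ($b = 3 \cdot 12 = 36$)
$K{\left(S \right)} = 36 - S$
$\left(H{\left(10,8 \right)} + K{\left(8 \right)}\right)^{2} = \left(-10 + \left(36 - 8\right)\right)^{2} = \left(-10 + 28\right)^{2} = 18^{2} = 324$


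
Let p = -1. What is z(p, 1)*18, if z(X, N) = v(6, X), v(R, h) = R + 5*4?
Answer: 468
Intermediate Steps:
v(R, h) = 20 + R (v(R, h) = R + 20 = 20 + R)
z(X, N) = 26 (z(X, N) = 20 + 6 = 26)
z(p, 1)*18 = 26*18 = 468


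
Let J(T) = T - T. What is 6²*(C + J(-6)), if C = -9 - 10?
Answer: -684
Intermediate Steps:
J(T) = 0
C = -19
6²*(C + J(-6)) = 6²*(-19 + 0) = 36*(-19) = -684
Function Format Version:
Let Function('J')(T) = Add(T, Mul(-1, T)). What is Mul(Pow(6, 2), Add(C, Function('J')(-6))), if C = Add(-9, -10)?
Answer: -684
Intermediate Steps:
Function('J')(T) = 0
C = -19
Mul(Pow(6, 2), Add(C, Function('J')(-6))) = Mul(Pow(6, 2), Add(-19, 0)) = Mul(36, -19) = -684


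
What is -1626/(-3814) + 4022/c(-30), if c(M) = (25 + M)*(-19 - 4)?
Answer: 7763449/219305 ≈ 35.400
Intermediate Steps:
c(M) = -575 - 23*M (c(M) = (25 + M)*(-23) = -575 - 23*M)
-1626/(-3814) + 4022/c(-30) = -1626/(-3814) + 4022/(-575 - 23*(-30)) = -1626*(-1/3814) + 4022/(-575 + 690) = 813/1907 + 4022/115 = 7763449/219305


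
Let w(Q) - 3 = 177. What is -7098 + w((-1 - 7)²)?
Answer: -6918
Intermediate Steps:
w(Q) = 180 (w(Q) = 3 + 177 = 180)
-7098 + w((-1 - 7)²) = -7098 + 180 = -6918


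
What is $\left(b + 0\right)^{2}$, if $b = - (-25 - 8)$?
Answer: $1089$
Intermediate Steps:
$b = 33$ ($b = - (-25 - 8) = \left(-1\right) \left(-33\right) = 33$)
$\left(b + 0\right)^{2} = \left(33 + 0\right)^{2} = 33^{2} = 1089$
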